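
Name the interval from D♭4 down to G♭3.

P5

Descending from Db4 to Gb3 is the same interval as ascending Gb3 to Db4.
G to D spans five letter names (G-A-B-C-D), so the interval is some kind of fifth.
Counting semitones, Gb3→Db4 is 7, which is the perfect fifth.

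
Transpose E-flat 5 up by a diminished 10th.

G-double-flat 6

Three letters up from E (plus an octave) reaches G.
Moving 14 semitones up from Eb5 (the size of a diminished tenth) reaches Gbb6.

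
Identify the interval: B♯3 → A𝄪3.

minor second

Descending from B#3 to A##3 is the same interval as ascending A##3 to B#3.
A to B spans two letter names (A-B), so the interval is some kind of second.
A major second would be 2 semitones, but A##3 to B#3 is 1 — one semitone narrower, making it a minor second.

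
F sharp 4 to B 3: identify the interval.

Descending from F#4 to B3 is the same interval as ascending B3 to F#4.
B to F spans five letter names (B-C-D-E-F): a fifth.
Counting semitones, B3→F#4 is 7, which is the perfect fifth.

perfect 5th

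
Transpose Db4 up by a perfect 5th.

Ab4

The fifth takes the letter from D up to A.
A perfect fifth spans 7 semitones, so from Db4 the target pitch is Ab4.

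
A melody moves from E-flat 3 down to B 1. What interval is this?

diminished eleventh

Descending from Eb3 to B1 is the same interval as ascending B1 to Eb3.
B to E spans four letter names (B-C-D-E), plus an octave — that makes it an eleventh of some quality.
The perfect eleventh is 17 semitones; here we have 16, one semitone narrower: diminished.
(Equivalently, a compound diminished fourth: a diminished fourth plus an octave.)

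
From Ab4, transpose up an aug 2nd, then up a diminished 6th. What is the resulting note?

Gb5

An augmented second up from Ab4 is B4.
Up a diminished sixth from B4: Gb5 (7 semitones up).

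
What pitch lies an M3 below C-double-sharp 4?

Three letter names down from C: A.
A major third is 4 semitones; 4 semitones down from C##4 gives A#3.

A-sharp 3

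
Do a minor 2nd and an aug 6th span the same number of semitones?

No

A minor second is 1 semitone but an augmented sixth is 10 semitones — different sizes.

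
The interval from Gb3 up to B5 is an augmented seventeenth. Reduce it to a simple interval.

Each octave removed subtracts seven from the number: 17 − 14 = 3.
That makes an augmented seventeenth a compound augmented third — 2 octaves plus an augmented third.

augmented third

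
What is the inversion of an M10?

First reduce the compound major tenth to its simple form, a major third.
Interval numbers invert to sum to nine: 3 + 6 = 9, so a third inverts to a sixth.
And major becomes minor under inversion, so we get a minor sixth.

minor sixth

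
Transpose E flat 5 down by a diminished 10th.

Counting three letter names plus an octave down from E lands on C.
Moving 14 semitones down from Eb5 (the size of a diminished tenth) reaches C#4.

C sharp 4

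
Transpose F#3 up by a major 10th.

Counting three letter names plus an octave up from F lands on A.
A major tenth is 16 semitones; 16 semitones up from F#3 gives A#4.

A#4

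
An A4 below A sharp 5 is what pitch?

E 5

The fourth takes the letter from A down to E.
An augmented fourth is 6 semitones; 6 semitones down from A#5 gives E5.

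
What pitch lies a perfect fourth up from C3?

F3

Four letter names up from C: F.
Moving 5 semitones up from C3 (the size of a perfect fourth) reaches F3.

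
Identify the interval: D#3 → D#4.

P8

D to D is the same letter name, plus an octave: an octave.
The perfect octave spans 12 semitones, and D#3 to D#4 is exactly 12 semitones — so this is a perfect octave.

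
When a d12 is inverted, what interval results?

First reduce the compound diminished twelfth to its simple form, a diminished fifth.
Interval numbers invert to sum to nine: 5 + 4 = 9, so a fifth inverts to a fourth.
The quality also flips — diminished becomes augmented — giving an augmented fourth.

augmented 4th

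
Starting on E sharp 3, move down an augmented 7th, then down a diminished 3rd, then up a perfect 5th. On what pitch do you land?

E#3 down an augmented seventh → F2 (12 semitones).
Down a diminished third from F2: D#2 (2 semitones down).
A perfect fifth up from D#2 is A#2.

A sharp 2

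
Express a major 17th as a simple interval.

Take out 2 octaves (14 from the number): 17 − 14 = 3.
That makes a major seventeenth a compound major third — 2 octaves plus a major third.

M3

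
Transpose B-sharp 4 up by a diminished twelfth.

Five letters up from B (plus an octave) reaches F.
A diminished twelfth spans 18 semitones, so from B#4 the target pitch is F#6.

F-sharp 6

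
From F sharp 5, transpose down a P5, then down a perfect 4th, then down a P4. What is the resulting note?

A perfect fifth down from F#5 is B4.
A perfect fourth down from B4 is F#4.
F#4 down a perfect fourth → C#4 (5 semitones).

C sharp 4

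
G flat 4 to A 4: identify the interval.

G to A spans two letter names (G-A), so the interval is some kind of second.
Gb4 to A4 spans 3 semitones — one semitone wider than the major second (2) — giving an augmented second.

augmented 2nd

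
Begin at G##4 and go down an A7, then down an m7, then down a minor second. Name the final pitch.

Down an augmented seventh from G##4: A3 (12 semitones down).
A minor seventh down from A3 is B2.
B2 down a minor second → A#2 (1 semitone).

A#2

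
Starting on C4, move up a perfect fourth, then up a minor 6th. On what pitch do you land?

Db5

C4 up a perfect fourth → F4 (5 semitones).
F4 up a minor sixth → Db5 (8 semitones).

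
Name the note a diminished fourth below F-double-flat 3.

C-flat 3

Four letter names down from F: C.
Moving 4 semitones down from Fbb3 (the size of a diminished fourth) reaches Cb3.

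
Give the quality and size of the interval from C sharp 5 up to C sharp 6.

C to C is the same letter name, plus an octave — that makes it an octave of some quality.
C#5 to C#6 is 12 semitones, matching the perfect octave exactly, so the quality is perfect.

perfect octave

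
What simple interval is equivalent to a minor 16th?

minor 2nd

Take out 2 octaves (14 from the number): 16 − 14 = 2.
So a minor sixteenth is 2 octaves plus a minor second. The quality is unchanged.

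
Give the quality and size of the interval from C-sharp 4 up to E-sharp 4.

M3

C to E spans three letter names (C-D-E), so the interval is some kind of third.
The major third spans 4 semitones, and C#4 to E#4 is exactly 4 semitones — so this is a major third.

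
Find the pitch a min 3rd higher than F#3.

Counting three letter names up from F lands on A.
A minor third is 3 semitones; 3 semitones up from F#3 gives A3.

A3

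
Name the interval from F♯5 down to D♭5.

augmented third

Descending from F#5 to Db5 is the same interval as ascending Db5 to F#5.
D to F spans three letter names (D-E-F): a third.
Db5 to F#5 spans 5 semitones — one semitone wider than the major third (4) — giving an augmented third.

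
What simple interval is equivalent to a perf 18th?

Take out 2 octaves (14 from the number): 18 − 14 = 4.
Quality carries through unchanged, so the simple form is a perfect fourth.

perfect fourth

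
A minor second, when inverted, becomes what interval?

major 7th

Interval numbers invert to sum to nine: 2 + 7 = 9, so a second inverts to a seventh.
And minor becomes major under inversion, so we get a major seventh.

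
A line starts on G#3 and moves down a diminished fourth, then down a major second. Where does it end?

C##3

G#3 down a diminished fourth → D##3 (4 semitones).
A major second down from D##3 is C##3.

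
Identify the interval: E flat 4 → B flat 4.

P5

E to B spans five letter names (E-F-G-A-B) — that makes it a fifth of some quality.
Counting semitones, Eb4→Bb4 is 7, which is the perfect fifth.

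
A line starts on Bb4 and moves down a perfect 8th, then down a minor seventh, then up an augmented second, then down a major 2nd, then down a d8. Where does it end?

Bb4 down a perfect octave → Bb3 (12 semitones).
A minor seventh down from Bb3 is C3.
Up an augmented second from C3: D#3 (3 semitones up).
A major second down from D#3 is C#3.
C#3 down a diminished octave → C##2 (11 semitones).

C##2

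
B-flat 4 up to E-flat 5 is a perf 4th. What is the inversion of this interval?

Interval numbers invert to sum to nine: 4 + 5 = 9, so a fourth inverts to a fifth.
Quality inverts too: perfect stays perfect. That makes the inversion a perfect fifth.

perfect fifth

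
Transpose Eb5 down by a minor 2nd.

D5

Counting two letter names down from E lands on D.
A minor second spans 1 semitone, so from Eb5 the target pitch is D5.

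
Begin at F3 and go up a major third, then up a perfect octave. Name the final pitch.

A major third up from F3 is A3.
A3 up a perfect octave → A4 (12 semitones).

A4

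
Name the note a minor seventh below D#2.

Counting seven letter names down from D lands on E.
A minor seventh spans 10 semitones, so from D#2 the target pitch is E#1.

E#1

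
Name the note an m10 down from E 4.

C-sharp 3

Three letters down from E (plus an octave) reaches C.
A minor tenth is 15 semitones; 15 semitones down from E4 gives C#3.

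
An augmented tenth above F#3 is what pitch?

The tenth's letter: F up three letter names plus an octave → A.
An augmented tenth spans 17 semitones, so from F#3 the target pitch is A##4.

A##4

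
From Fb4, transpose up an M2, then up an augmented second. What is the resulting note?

Up a major second from Fb4: Gb4 (2 semitones up).
Up an augmented second from Gb4: A4 (3 semitones up).

A4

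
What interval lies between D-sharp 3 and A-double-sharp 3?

D to A spans five letter names (D-E-F-G-A), so the interval is some kind of fifth.
The perfect fifth is 7 semitones; here we have 8, one semitone wider: augmented.

augmented fifth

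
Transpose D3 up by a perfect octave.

An octave keeps the letter name D, an octave up from D.
A perfect octave spans 12 semitones, so from D3 the target pitch is D4.

D4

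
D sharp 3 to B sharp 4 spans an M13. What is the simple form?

Take out an octave (7 from the number): 13 − 7 = 6.
Quality carries through unchanged, so the simple form is a major sixth.

major sixth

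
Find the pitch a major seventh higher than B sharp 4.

A double-sharp 5

Seven letter names up from B: A.
Moving 11 semitones up from B#4 (the size of a major seventh) reaches A##5.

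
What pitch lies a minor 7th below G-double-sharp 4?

The seventh takes the letter from G down to A.
A minor seventh spans 10 semitones, so from G##4 the target pitch is A##3.

A-double-sharp 3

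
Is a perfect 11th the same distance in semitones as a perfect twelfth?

No

A perfect eleventh is 17 semitones but a perfect twelfth is 19 semitones — different sizes.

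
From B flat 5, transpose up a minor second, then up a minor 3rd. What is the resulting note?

Up a minor second from Bb5: Cb6 (1 semitone up).
A minor third up from Cb6 is Ebb6.

E double-flat 6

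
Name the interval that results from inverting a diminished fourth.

A5

The rule of nine gives the new number: 9 − 4 = 5, so a fourth becomes a fifth.
The quality also flips — diminished becomes augmented — giving an augmented fifth.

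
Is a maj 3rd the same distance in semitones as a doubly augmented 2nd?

Yes

A major third spans 4 semitones, and a doubly augmented second also spans 4 semitones — they're enharmonic.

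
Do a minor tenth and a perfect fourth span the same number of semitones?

No

A minor tenth spans 15 semitones; a perfect fourth spans 5 semitones. They differ by 10.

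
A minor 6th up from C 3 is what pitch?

A-flat 3

Six letter names up from C: A.
A minor sixth spans 8 semitones, so from C3 the target pitch is Ab3.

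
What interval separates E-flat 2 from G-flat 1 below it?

major sixth

Descending from Eb2 to Gb1 is the same interval as ascending Gb1 to Eb2.
G to E spans six letter names (G-A-B-C-D-E) — that makes it a sixth of some quality.
The major sixth spans 9 semitones, and Gb1 to Eb2 is exactly 9 semitones — so this is a major sixth.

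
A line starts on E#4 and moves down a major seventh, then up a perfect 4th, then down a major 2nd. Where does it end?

A major seventh down from E#4 is F#3.
F#3 up a perfect fourth → B3 (5 semitones).
B3 down a major second → A3 (2 semitones).

A3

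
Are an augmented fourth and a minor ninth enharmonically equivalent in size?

No

An augmented fourth is 6 semitones but a minor ninth is 13 semitones — different sizes.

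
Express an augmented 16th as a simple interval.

Each octave removed subtracts seven from the number: 16 − 14 = 2.
So an augmented sixteenth is 2 octaves plus an augmented second. The quality is unchanged.

augmented second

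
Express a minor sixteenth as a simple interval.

minor 2nd

Take out 2 octaves (14 from the number): 16 − 14 = 2.
So a minor sixteenth is 2 octaves plus a minor second. The quality is unchanged.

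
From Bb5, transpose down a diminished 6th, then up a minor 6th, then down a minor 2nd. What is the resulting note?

A#5

Down a diminished sixth from Bb5: D#5 (7 semitones down).
Up a minor sixth from D#5: B5 (8 semitones up).
B5 down a minor second → A#5 (1 semitone).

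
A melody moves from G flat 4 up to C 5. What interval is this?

G to C spans four letter names (G-A-B-C) — that makes it a fourth of some quality.
Gb4 to C5 spans 6 semitones — one semitone wider than the perfect fourth (5) — giving an augmented fourth.

augmented fourth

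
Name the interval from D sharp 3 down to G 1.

augmented twelfth

Descending from D#3 to G1 is the same interval as ascending G1 to D#3.
G to D spans five letter names (G-A-B-C-D), plus an octave — that makes it a twelfth of some quality.
The perfect twelfth is 19 semitones; here we have 20, one semitone wider: augmented.
(Equivalently, a compound augmented fifth: an augmented fifth plus an octave.)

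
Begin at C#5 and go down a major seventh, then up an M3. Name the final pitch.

C#5 down a major seventh → D4 (11 semitones).
D4 up a major third → F#4 (4 semitones).

F#4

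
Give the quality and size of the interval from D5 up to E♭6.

minor 9th

D to E spans two letter names (D-E), plus an octave: a ninth.
A major ninth would be 14 semitones, but D5 to Eb6 is 13 — one semitone narrower, making it a minor ninth.
(Equivalently, a compound minor second: a minor second plus an octave.)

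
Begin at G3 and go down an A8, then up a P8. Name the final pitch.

Down an augmented octave from G3: Gb2 (13 semitones down).
Gb2 up a perfect octave → Gb3 (12 semitones).

Gb3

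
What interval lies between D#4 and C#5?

D to C spans seven letter names (D-E-F-G-A-B-C) — that makes it a seventh of some quality.
At 10 semitones, D#4→C#5 falls one short of a major seventh: minor.

minor seventh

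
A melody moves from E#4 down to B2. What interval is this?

Descending from E#4 to B2 is the same interval as ascending B2 to E#4.
B to E spans four letter names (B-C-D-E), plus an octave — that makes it an eleventh of some quality.
B2 to E#4 spans 18 semitones — one semitone wider than the perfect eleventh (17) — giving an augmented eleventh.
(Equivalently, a compound augmented fourth: an augmented fourth plus an octave.)

A11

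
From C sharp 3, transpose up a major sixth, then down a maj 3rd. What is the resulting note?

F sharp 3

A major sixth up from C#3 is A#3.
Down a major third from A#3: F#3 (4 semitones down).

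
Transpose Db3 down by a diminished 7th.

Seven letter names down from D: E.
A diminished seventh spans 9 semitones, so from Db3 the target pitch is E2.

E2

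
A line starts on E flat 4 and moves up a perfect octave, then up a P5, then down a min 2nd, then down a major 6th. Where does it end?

Up a perfect octave from Eb4: Eb5 (12 semitones up).
A perfect fifth up from Eb5 is Bb5.
A minor second down from Bb5 is A5.
Down a major sixth from A5: C5 (9 semitones down).

C 5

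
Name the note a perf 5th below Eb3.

Ab2

Counting five letter names down from E lands on A.
Moving 7 semitones down from Eb3 (the size of a perfect fifth) reaches Ab2.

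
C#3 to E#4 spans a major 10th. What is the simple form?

Take out an octave (7 from the number): 10 − 7 = 3.
So a major tenth is an octave plus a major third. The quality is unchanged.

M3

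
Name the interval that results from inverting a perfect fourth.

perfect 5th

Interval numbers invert to sum to nine: 4 + 5 = 9, so a fourth inverts to a fifth.
And perfect stays perfect under inversion, so we get a perfect fifth.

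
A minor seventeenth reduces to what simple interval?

Each octave removed subtracts seven from the number: 17 − 14 = 3.
So a minor seventeenth is 2 octaves plus a minor third. The quality is unchanged.

m3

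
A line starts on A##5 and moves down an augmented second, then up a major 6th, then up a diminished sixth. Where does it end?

A##5 down an augmented second → G#5 (3 semitones).
A major sixth up from G#5 is E#6.
E#6 up a diminished sixth → C7 (7 semitones).

C7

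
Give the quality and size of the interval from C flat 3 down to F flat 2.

perfect fifth

Descending from Cb3 to Fb2 is the same interval as ascending Fb2 to Cb3.
F to C spans five letter names (F-G-A-B-C) — that makes it a fifth of some quality.
Counting semitones, Fb2→Cb3 is 7, which is the perfect fifth.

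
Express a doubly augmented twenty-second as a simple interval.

Subtracting seven from the interval number removes an octave: 22 − 14 = 8.
Quality carries through unchanged, so the simple form is a doubly augmented octave.

doubly augmented octave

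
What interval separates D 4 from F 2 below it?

Descending from D4 to F2 is the same interval as ascending F2 to D4.
F to D spans six letter names (F-G-A-B-C-D), plus an octave, so the interval is some kind of thirteenth.
Counting semitones, F2→D4 is 21, which is the major thirteenth.
(Equivalently, a compound major sixth: a major sixth plus an octave.)

M13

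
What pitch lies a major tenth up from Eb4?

Three letters up from E (plus an octave) reaches G.
Moving 16 semitones up from Eb4 (the size of a major tenth) reaches G5.

G5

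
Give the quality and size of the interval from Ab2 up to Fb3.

A to F spans six letter names (A-B-C-D-E-F): a sixth.
A major sixth would be 9 semitones, but Ab2 to Fb3 is 8 — one semitone narrower, making it a minor sixth.

minor sixth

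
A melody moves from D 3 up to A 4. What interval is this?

D to A spans five letter names (D-E-F-G-A), plus an octave: a twelfth.
Counting semitones, D3→A4 is 19, which is the perfect twelfth.
(Equivalently, a compound perfect fifth: a perfect fifth plus an octave.)

perfect 12th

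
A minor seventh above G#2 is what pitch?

F#3

The seventh takes the letter from G up to F.
Moving 10 semitones up from G#2 (the size of a minor seventh) reaches F#3.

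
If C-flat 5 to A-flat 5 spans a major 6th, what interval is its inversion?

Inverted interval numbers add to nine, so a sixth pairs with a third (6 + 3 = 9).
And major becomes minor under inversion, so we get a minor third.

m3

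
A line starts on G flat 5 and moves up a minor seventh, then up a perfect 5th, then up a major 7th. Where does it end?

B flat 7

A minor seventh up from Gb5 is Fb6.
Fb6 up a perfect fifth → Cb7 (7 semitones).
Up a major seventh from Cb7: Bb7 (11 semitones up).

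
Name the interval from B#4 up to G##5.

B to G spans six letter names (B-C-D-E-F-G) — that makes it a sixth of some quality.
The major sixth spans 9 semitones, and B#4 to G##5 is exactly 9 semitones — so this is a major sixth.

major sixth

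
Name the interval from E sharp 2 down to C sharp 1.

Descending from E#2 to C#1 is the same interval as ascending C#1 to E#2.
C to E spans three letter names (C-D-E), plus an octave, so the interval is some kind of tenth.
C#1 to E#2 is 16 semitones, matching the major tenth exactly, so the quality is major.
(Equivalently, a compound major third: a major third plus an octave.)

M10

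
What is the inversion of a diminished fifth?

The rule of nine gives the new number: 9 − 5 = 4, so a fifth becomes a fourth.
And diminished becomes augmented under inversion, so we get an augmented fourth.

augmented 4th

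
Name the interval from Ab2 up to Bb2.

A to B spans two letter names (A-B), so the interval is some kind of second.
Counting semitones, Ab2→Bb2 is 2, which is the major second.

M2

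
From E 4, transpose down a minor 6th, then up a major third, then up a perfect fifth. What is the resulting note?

F double-sharp 4

A minor sixth down from E4 is G#3.
Up a major third from G#3: B#3 (4 semitones up).
B#3 up a perfect fifth → F##4 (7 semitones).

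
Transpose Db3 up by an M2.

Two letter names up from D: E.
Moving 2 semitones up from Db3 (the size of a major second) reaches Eb3.

Eb3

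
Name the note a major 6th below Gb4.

Six letter names down from G: B.
A major sixth is 9 semitones; 9 semitones down from Gb4 gives Bbb3.

Bbb3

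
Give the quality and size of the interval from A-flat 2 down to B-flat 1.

minor 7th

Descending from Ab2 to Bb1 is the same interval as ascending Bb1 to Ab2.
B to A spans seven letter names (B-C-D-E-F-G-A) — that makes it a seventh of some quality.
Bb1 to Ab2 is 10 semitones, a half step short of the major seventh (11), so this is minor.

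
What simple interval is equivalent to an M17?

Take out 2 octaves (14 from the number): 17 − 14 = 3.
That makes a major seventeenth a compound major third — 2 octaves plus a major third.

major 3rd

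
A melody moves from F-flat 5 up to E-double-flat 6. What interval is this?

m7

F to E spans seven letter names (F-G-A-B-C-D-E): a seventh.
At 10 semitones, Fb5→Ebb6 falls one short of a major seventh: minor.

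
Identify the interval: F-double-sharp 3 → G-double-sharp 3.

major second

F to G spans two letter names (F-G) — that makes it a second of some quality.
The major second spans 2 semitones, and F##3 to G##3 is exactly 2 semitones — so this is a major second.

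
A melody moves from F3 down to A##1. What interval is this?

doubly diminished thirteenth

Descending from F3 to A##1 is the same interval as ascending A##1 to F3.
A to F spans six letter names (A-B-C-D-E-F), plus an octave — that makes it a thirteenth of some quality.
A##1 to F3 spans 18 semitones — three semitones narrower than the major thirteenth (21) — giving a doubly diminished thirteenth.
(Equivalently, a compound doubly diminished sixth: a doubly diminished sixth plus an octave.)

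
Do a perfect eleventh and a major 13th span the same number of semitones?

A perfect eleventh spans 17 semitones; a major thirteenth spans 21 semitones. They differ by 4.

No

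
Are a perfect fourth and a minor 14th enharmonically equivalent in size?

No

5 semitones (perfect fourth) vs 22 semitones (minor fourteenth): not equal.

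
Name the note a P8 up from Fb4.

For an octave the letter name doesn't change: still F, an octave up.
Moving 12 semitones up from Fb4 (the size of a perfect octave) reaches Fb5.

Fb5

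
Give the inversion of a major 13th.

First reduce the compound major thirteenth to its simple form, a major sixth.
Interval numbers invert to sum to nine: 6 + 3 = 9, so a sixth inverts to a third.
The quality also flips — major becomes minor — giving a minor third.

minor 3rd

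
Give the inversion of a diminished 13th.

augmented 3rd

First reduce the compound diminished thirteenth to its simple form, a diminished sixth.
The rule of nine gives the new number: 9 − 6 = 3, so a sixth becomes a third.
And diminished becomes augmented under inversion, so we get an augmented third.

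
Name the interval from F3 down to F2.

Descending from F3 to F2 is the same interval as ascending F2 to F3.
F to F is the same letter name, plus an octave: an octave.
Counting semitones, F2→F3 is 12, which is the perfect octave.

perfect octave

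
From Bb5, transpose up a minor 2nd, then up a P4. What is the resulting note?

Fb6

Bb5 up a minor second → Cb6 (1 semitone).
Cb6 up a perfect fourth → Fb6 (5 semitones).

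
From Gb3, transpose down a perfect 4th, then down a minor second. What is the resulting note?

C3

Gb3 down a perfect fourth → Db3 (5 semitones).
A minor second down from Db3 is C3.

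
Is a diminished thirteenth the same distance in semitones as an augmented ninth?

No

19 semitones (diminished thirteenth) vs 15 semitones (augmented ninth): not equal.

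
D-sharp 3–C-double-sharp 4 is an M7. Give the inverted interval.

The rule of nine gives the new number: 9 − 7 = 2, so a seventh becomes a second.
Quality inverts too: major becomes minor. That makes the inversion a minor second.

minor second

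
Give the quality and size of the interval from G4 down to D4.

Descending from G4 to D4 is the same interval as ascending D4 to G4.
D to G spans four letter names (D-E-F-G) — that makes it a fourth of some quality.
Counting semitones, D4→G4 is 5, which is the perfect fourth.

perfect fourth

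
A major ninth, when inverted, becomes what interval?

First reduce the compound major ninth to its simple form, a major second.
Inverted interval numbers add to nine, so a second pairs with a seventh (2 + 7 = 9).
And major becomes minor under inversion, so we get a minor seventh.

m7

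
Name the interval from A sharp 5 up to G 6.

A to G spans seven letter names (A-B-C-D-E-F-G) — that makes it a seventh of some quality.
The major seventh is 11 semitones; here we have 9, two semitones narrower: diminished.

d7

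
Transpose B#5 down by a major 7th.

Counting seven letter names down from B lands on C.
A major seventh spans 11 semitones, so from B#5 the target pitch is C#5.

C#5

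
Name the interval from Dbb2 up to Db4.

augmented fifteenth

D to D is the same letter name, plus 2 octaves, so the interval is some kind of fifteenth.
The perfect fifteenth is 24 semitones; here we have 25, one semitone wider: augmented.
(Equivalently, a compound augmented octave: an augmented octave plus an octave.)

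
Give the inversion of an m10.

major sixth

First reduce the compound minor tenth to its simple form, a minor third.
Inverted interval numbers add to nine, so a third pairs with a sixth (3 + 6 = 9).
The quality also flips — minor becomes major — giving a major sixth.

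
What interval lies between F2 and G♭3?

F to G spans two letter names (F-G), plus an octave — that makes it a ninth of some quality.
A major ninth would be 14 semitones, but F2 to Gb3 is 13 — one semitone narrower, making it a minor ninth.
(Equivalently, a compound minor second: a minor second plus an octave.)

minor ninth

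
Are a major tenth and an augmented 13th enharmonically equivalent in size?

No

A major tenth is 16 semitones but an augmented thirteenth is 22 semitones — different sizes.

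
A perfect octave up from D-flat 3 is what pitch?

D-flat 4

An octave keeps the letter name D, an octave up from D.
A perfect octave is 12 semitones; 12 semitones up from Db3 gives Db4.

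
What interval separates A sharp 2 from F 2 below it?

augmented third

Descending from A#2 to F2 is the same interval as ascending F2 to A#2.
F to A spans three letter names (F-G-A) — that makes it a third of some quality.
The major third is 4 semitones; here we have 5, one semitone wider: augmented.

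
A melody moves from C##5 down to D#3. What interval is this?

major fourteenth

Descending from C##5 to D#3 is the same interval as ascending D#3 to C##5.
D to C spans seven letter names (D-E-F-G-A-B-C), plus an octave: a fourteenth.
Counting semitones, D#3→C##5 is 23, which is the major fourteenth.
(Equivalently, a compound major seventh: a major seventh plus an octave.)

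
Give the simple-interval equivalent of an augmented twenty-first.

Take out 2 octaves (14 from the number): 21 − 14 = 7.
That makes an augmented twenty-first a compound augmented seventh — 2 octaves plus an augmented seventh.

A7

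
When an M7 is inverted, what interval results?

Inverted interval numbers add to nine, so a seventh pairs with a second (7 + 2 = 9).
Quality inverts too: major becomes minor. That makes the inversion a minor second.

m2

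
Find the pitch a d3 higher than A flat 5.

Three letter names up from A: C.
Moving 2 semitones up from Ab5 (the size of a diminished third) reaches Cbb6.

C double-flat 6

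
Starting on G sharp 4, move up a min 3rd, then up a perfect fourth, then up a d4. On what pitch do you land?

A minor third up from G#4 is B4.
B4 up a perfect fourth → E5 (5 semitones).
Up a diminished fourth from E5: Ab5 (4 semitones up).

A flat 5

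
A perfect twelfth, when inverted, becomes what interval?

P4

First reduce the compound perfect twelfth to its simple form, a perfect fifth.
Inverted interval numbers add to nine, so a fifth pairs with a fourth (5 + 4 = 9).
And perfect stays perfect under inversion, so we get a perfect fourth.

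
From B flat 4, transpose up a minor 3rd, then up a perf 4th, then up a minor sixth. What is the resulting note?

E double-flat 6

Up a minor third from Bb4: Db5 (3 semitones up).
A perfect fourth up from Db5 is Gb5.
A minor sixth up from Gb5 is Ebb6.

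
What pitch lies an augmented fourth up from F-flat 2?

Four letter names up from F: B.
Moving 6 semitones up from Fb2 (the size of an augmented fourth) reaches Bb2.

B-flat 2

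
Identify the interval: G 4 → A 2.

Descending from G4 to A2 is the same interval as ascending A2 to G4.
A to G spans seven letter names (A-B-C-D-E-F-G), plus an octave, so the interval is some kind of fourteenth.
A2 to G4 is 22 semitones, a half step short of the major fourteenth (23), so this is minor.
(Equivalently, a compound minor seventh: a minor seventh plus an octave.)

m14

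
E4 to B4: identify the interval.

P5

E to B spans five letter names (E-F-G-A-B): a fifth.
E4 to B4 is 7 semitones, matching the perfect fifth exactly, so the quality is perfect.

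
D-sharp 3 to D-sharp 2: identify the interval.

Descending from D#3 to D#2 is the same interval as ascending D#2 to D#3.
D to D is the same letter name, plus an octave: an octave.
The perfect octave spans 12 semitones, and D#2 to D#3 is exactly 12 semitones — so this is a perfect octave.

perfect 8th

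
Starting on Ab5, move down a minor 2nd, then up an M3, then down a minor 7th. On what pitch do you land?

C#5

A minor second down from Ab5 is G5.
A major third up from G5 is B5.
B5 down a minor seventh → C#5 (10 semitones).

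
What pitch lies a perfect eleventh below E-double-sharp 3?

B-double-sharp 1

Four letters down from E (plus an octave) reaches B.
A perfect eleventh spans 17 semitones, so from E##3 the target pitch is B##1.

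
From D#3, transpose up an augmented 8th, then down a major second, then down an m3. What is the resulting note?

D#3 up an augmented octave → D##4 (13 semitones).
D##4 down a major second → C##4 (2 semitones).
Down a minor third from C##4: A##3 (3 semitones down).

A##3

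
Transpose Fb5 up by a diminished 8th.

Fbb6

For an octave the letter name doesn't change: still F, an octave up.
A diminished octave spans 11 semitones, so from Fb5 the target pitch is Fbb6.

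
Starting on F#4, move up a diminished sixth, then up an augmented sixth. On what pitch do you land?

F#4 up a diminished sixth → Db5 (7 semitones).
Up an augmented sixth from Db5: B5 (10 semitones up).

B5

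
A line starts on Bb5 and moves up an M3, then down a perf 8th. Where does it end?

Bb5 up a major third → D6 (4 semitones).
Down a perfect octave from D6: D5 (12 semitones down).

D5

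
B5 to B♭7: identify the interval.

d15

B to B is the same letter name, plus 2 octaves — that makes it a fifteenth of some quality.
A perfect fifteenth would be 24 semitones; B5 to Bb7 is 23, one semitone narrower, so the interval is diminished.
(Equivalently, a compound diminished octave: a diminished octave plus an octave.)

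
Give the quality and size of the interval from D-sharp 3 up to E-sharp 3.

M2

D to E spans two letter names (D-E), so the interval is some kind of second.
D#3 to E#3 is 2 semitones, matching the major second exactly, so the quality is major.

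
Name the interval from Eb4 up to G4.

E to G spans three letter names (E-F-G), so the interval is some kind of third.
Counting semitones, Eb4→G4 is 4, which is the major third.

major third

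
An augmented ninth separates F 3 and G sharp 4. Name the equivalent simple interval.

augmented 2nd

Subtracting seven from the interval number removes an octave: 9 − 7 = 2.
That makes an augmented ninth a compound augmented second — an octave plus an augmented second.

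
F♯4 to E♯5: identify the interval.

F to E spans seven letter names (F-G-A-B-C-D-E) — that makes it a seventh of some quality.
F#4 to E#5 is 11 semitones, matching the major seventh exactly, so the quality is major.

major seventh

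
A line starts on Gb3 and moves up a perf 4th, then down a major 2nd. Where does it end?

A perfect fourth up from Gb3 is Cb4.
A major second down from Cb4 is Bbb3.

Bbb3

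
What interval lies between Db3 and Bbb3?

D to B spans six letter names (D-E-F-G-A-B) — that makes it a sixth of some quality.
At 8 semitones, Db3→Bbb3 falls one short of a major sixth: minor.

minor sixth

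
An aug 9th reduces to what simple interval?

Each octave removed subtracts seven from the number: 9 − 7 = 2.
That makes an augmented ninth a compound augmented second — an octave plus an augmented second.

augmented 2nd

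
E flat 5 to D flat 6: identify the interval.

E to D spans seven letter names (E-F-G-A-B-C-D) — that makes it a seventh of some quality.
Eb5 to Db6 is 10 semitones, a half step short of the major seventh (11), so this is minor.

m7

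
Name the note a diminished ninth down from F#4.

Counting two letter names plus an octave down from F lands on E.
A diminished ninth is 12 semitones; 12 semitones down from F#4 gives E##3.

E##3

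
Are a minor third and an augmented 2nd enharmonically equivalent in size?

Yes

A minor third spans 3 semitones, and an augmented second also spans 3 semitones — they're enharmonic.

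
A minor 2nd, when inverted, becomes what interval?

major 7th

Inverted interval numbers add to nine, so a second pairs with a seventh (2 + 7 = 9).
Quality inverts too: minor becomes major. That makes the inversion a major seventh.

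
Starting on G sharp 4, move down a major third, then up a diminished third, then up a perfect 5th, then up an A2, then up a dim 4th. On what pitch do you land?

G#4 down a major third → E4 (4 semitones).
E4 up a diminished third → Gb4 (2 semitones).
A perfect fifth up from Gb4 is Db5.
An augmented second up from Db5 is E5.
A diminished fourth up from E5 is Ab5.

A flat 5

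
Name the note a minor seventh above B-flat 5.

A-flat 6

Counting seven letter names up from B lands on A.
A minor seventh spans 10 semitones, so from Bb5 the target pitch is Ab6.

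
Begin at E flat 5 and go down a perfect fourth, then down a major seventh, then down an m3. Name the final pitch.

A flat 3

A perfect fourth down from Eb5 is Bb4.
A major seventh down from Bb4 is Cb4.
Down a minor third from Cb4: Ab3 (3 semitones down).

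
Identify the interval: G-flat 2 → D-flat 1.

Descending from Gb2 to Db1 is the same interval as ascending Db1 to Gb2.
D to G spans four letter names (D-E-F-G), plus an octave: an eleventh.
Db1 to Gb2 is 17 semitones, matching the perfect eleventh exactly, so the quality is perfect.
(Equivalently, a compound perfect fourth: a perfect fourth plus an octave.)

perfect 11th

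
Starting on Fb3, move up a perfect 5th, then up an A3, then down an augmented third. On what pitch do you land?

A perfect fifth up from Fb3 is Cb4.
Up an augmented third from Cb4: E4 (5 semitones up).
Down an augmented third from E4: Cb4 (5 semitones down).

Cb4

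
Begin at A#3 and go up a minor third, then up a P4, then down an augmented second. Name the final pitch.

A minor third up from A#3 is C#4.
A perfect fourth up from C#4 is F#4.
F#4 down an augmented second → Eb4 (3 semitones).

Eb4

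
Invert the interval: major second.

minor seventh

Inverted interval numbers add to nine, so a second pairs with a seventh (2 + 7 = 9).
The quality also flips — major becomes minor — giving a minor seventh.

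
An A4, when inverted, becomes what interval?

Inverted interval numbers add to nine, so a fourth pairs with a fifth (4 + 5 = 9).
And augmented becomes diminished under inversion, so we get a diminished fifth.

diminished fifth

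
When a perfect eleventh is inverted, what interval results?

perfect 5th

First reduce the compound perfect eleventh to its simple form, a perfect fourth.
Inverted interval numbers add to nine, so a fourth pairs with a fifth (4 + 5 = 9).
The quality also flips — perfect stays perfect — giving a perfect fifth.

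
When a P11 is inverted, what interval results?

perfect fifth

First reduce the compound perfect eleventh to its simple form, a perfect fourth.
Interval numbers invert to sum to nine: 4 + 5 = 9, so a fourth inverts to a fifth.
The quality also flips — perfect stays perfect — giving a perfect fifth.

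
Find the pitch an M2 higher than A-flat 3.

B-flat 3

Counting two letter names up from A lands on B.
A major second spans 2 semitones, so from Ab3 the target pitch is Bb3.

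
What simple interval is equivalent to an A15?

Each octave removed subtracts seven from the number: 15 − 7 = 8.
So an augmented fifteenth is an octave plus an augmented octave. The quality is unchanged.

augmented octave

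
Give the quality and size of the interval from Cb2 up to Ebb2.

C to E spans three letter names (C-D-E) — that makes it a third of some quality.
At 3 semitones, Cb2→Ebb2 falls one short of a major third: minor.

minor third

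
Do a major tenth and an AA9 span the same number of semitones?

Both span 16 semitones: a major tenth and a doubly augmented ninth are the same chromatic distance.

Yes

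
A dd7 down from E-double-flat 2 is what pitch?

The seventh takes the letter from E down to F.
A doubly diminished seventh spans 8 semitones, so from Ebb2 the target pitch is F#1.

F-sharp 1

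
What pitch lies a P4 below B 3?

Four letter names down from B: F.
A perfect fourth is 5 semitones; 5 semitones down from B3 gives F#3.

F-sharp 3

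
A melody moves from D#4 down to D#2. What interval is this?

perfect 15th

Descending from D#4 to D#2 is the same interval as ascending D#2 to D#4.
D to D is the same letter name, plus 2 octaves: a fifteenth.
The perfect fifteenth spans 24 semitones, and D#2 to D#4 is exactly 24 semitones — so this is a perfect fifteenth.
(Equivalently, a compound perfect octave: a perfect octave plus an octave.)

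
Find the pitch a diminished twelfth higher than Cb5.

Gbb6

Counting five letter names plus an octave up from C lands on G.
A diminished twelfth is 18 semitones; 18 semitones up from Cb5 gives Gbb6.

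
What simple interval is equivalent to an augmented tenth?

Subtracting seven from the interval number removes an octave: 10 − 7 = 3.
That makes an augmented tenth a compound augmented third — an octave plus an augmented third.

augmented 3rd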